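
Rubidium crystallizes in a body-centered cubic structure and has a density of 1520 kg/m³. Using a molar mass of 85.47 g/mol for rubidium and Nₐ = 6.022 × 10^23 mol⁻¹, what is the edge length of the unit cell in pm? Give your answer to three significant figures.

572 pm

With Z = 2 atoms per BCC cell, a³ = Z·M/(N_A·ρ) = 2 × 85.47 / (6.022 × 10²³ × 1.520 g/cm³) = 1.867 × 10^-22 cm³.
a = (1.867 × 10^-22)^(1/3) = 5.716 × 10^-8 cm = 572 pm.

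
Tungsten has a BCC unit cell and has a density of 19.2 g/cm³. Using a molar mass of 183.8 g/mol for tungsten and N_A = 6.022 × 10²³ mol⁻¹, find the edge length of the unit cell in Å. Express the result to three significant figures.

With Z = 2 atoms per BCC cell, a³ = Z·M/(N_A·ρ) = 2 × 183.8 / (6.022 × 10²³ × 19.20 g/cm³) = 3.179 × 10^-23 cm³.
a = (3.179 × 10^-23)^(1/3) = 3.168 × 10^-8 cm = 3.17 Å.

3.17 Å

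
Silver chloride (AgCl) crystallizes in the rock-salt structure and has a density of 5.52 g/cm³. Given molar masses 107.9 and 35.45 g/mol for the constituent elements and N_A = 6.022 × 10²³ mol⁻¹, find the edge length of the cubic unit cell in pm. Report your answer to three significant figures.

M(AgCl) = 143.35 g/mol; Z = 4 formula units per cell.
a³ = Z·M/(N_A·ρ) = 4 × 143.35 / (6.022 × 10²³ × 5.52) = 1.725 × 10^-22 cm³, so a = 5.567 × 10^-8 cm = 557 pm.

557 pm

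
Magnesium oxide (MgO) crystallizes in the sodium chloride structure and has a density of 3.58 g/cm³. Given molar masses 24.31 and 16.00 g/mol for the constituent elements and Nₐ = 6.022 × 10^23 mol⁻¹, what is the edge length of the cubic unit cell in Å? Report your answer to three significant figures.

4.21 Å

M(MgO) = 40.31 g/mol; Z = 4 formula units per cell.
a³ = Z·M/(N_A·ρ) = 4 × 40.31 / (6.022 × 10²³ × 3.58) = 7.479 × 10^-23 cm³, so a = 4.213 × 10^-8 cm = 4.21 Å.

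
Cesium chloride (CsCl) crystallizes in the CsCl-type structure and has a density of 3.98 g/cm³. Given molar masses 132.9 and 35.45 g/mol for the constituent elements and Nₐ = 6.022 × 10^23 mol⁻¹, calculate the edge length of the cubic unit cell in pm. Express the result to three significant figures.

413 pm

M(CsCl) = 168.35 g/mol; Z = 1 formula unit per cell.
a³ = Z·M/(N_A·ρ) = 1 × 168.35 / (6.022 × 10²³ × 3.98) = 7.024 × 10^-23 cm³, so a = 4.126 × 10^-8 cm = 413 pm.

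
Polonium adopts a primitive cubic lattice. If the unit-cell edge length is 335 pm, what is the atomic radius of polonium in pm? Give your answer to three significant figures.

In a simple cubic lattice, atoms touch along the cell edge, so a = 2r.
r = a/2 = 335/2 = 168 pm.

168 pm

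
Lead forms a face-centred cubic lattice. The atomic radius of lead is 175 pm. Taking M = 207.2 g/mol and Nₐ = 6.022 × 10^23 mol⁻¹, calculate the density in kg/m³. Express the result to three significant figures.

11300 kg/m³

In an FCC lattice, atoms touch along the face diagonal, so √2·a = 4r, giving a = 495.0 pm = 4.950 × 10^-8 cm.
With Z = 4, ρ = Z·M/(N_A·a³) = 4 × 207.2 / (6.022 × 10²³ × 1.213 × 10^-22) = 11.35 g/cm³ = 11300 kg/m³.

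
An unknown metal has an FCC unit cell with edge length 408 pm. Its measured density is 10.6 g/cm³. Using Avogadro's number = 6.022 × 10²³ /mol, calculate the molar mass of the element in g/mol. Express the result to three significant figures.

108 g/mol

An FCC cell has Z = 4 atoms; a = 4.080 × 10^-8 cm.
M = ρ·N_A·a³/Z = 10.6 × 6.022 × 10²³ × 6.792 × 10^-23 / 4 = 108 g/mol.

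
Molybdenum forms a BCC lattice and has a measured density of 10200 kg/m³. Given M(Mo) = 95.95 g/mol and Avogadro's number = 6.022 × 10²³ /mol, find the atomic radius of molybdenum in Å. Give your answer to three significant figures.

For a BCC cell (Z = 2), a³ = Z·M/(N_A·ρ) = 2 × 95.95 / (6.022 × 10²³ × 10.20) = 3.124 × 10^-23 cm³, so a = 3.150 × 10^-8 cm = 3.150 Å.
Atoms touch along the body diagonal, so √3·a = 4r, so r = 0.4330 × a = 1.36 Å.

1.36 Å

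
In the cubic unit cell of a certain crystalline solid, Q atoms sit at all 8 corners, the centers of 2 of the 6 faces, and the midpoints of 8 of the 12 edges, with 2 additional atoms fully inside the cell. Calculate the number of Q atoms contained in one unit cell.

Corner atoms are shared by 8 cells (1/8 each), face atoms by 2 (1/2 each), edge atoms by 4 (1/4 each), interior atoms are unshared.
Net atoms = 8 × 1/8 + 2 × 1/2 + 8 × 1/4 + 2 = 1 + 1 + 2 + 2 = 6.

6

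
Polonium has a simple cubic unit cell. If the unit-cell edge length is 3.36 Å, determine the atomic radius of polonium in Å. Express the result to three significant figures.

1.68 Å

In a simple cubic lattice, atoms touch along the cell edge, so a = 2r.
r = a/2 = 3.36/2 = 1.68 Å.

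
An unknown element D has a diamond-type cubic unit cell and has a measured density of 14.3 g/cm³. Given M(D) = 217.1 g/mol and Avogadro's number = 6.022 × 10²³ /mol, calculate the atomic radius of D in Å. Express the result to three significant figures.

1.27 Å

For a diamond cubic cell (Z = 8), a³ = Z·M/(N_A·ρ) = 8 × 217.1 / (6.022 × 10²³ × 14.30) = 2.017 × 10^-22 cm³, so a = 5.864 × 10^-8 cm = 5.864 Å.
Nearest neighbors lie along the body diagonal with √3·a = 8r, so r = 0.2165 × a = 1.27 Å.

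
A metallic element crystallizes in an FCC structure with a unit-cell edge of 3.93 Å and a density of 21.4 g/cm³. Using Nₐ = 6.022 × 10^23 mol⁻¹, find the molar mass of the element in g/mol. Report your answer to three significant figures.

196 g/mol

An FCC cell has Z = 4 atoms; a = 3.930 × 10^-8 cm.
M = ρ·N_A·a³/Z = 21.4 × 6.022 × 10²³ × 6.070 × 10^-23 / 4 = 196 g/mol.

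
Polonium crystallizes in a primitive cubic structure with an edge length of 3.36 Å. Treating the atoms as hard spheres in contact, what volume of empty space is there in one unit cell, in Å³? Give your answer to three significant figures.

18.1 Å³

In a simple cubic lattice atoms touch along the cell edge, so a = 2r, so r = 0.5000a = 1.680 Å.
V_cell = a³ = 37.93 Å³; V_atoms = 1 × (4/3)πr³ = 19.86 Å³.
Empty space = 37.93 − 19.86 = 18.1 Å³.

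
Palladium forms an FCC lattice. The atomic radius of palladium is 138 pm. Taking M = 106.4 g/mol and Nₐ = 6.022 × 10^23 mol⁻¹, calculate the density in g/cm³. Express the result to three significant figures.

11.9 g/cm³

In an FCC lattice, atoms touch along the face diagonal, so √2·a = 4r, giving a = 390.3 pm = 3.903 × 10^-8 cm.
With Z = 4, ρ = Z·M/(N_A·a³) = 4 × 106.4 / (6.022 × 10²³ × 5.947 × 10^-23) = 11.88 g/cm³.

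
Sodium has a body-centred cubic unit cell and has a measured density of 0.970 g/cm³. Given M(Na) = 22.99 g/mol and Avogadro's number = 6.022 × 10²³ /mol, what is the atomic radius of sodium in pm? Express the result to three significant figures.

For a BCC cell (Z = 2), a³ = Z·M/(N_A·ρ) = 2 × 22.99 / (6.022 × 10²³ × 0.9700) = 7.871 × 10^-23 cm³, so a = 4.286 × 10^-8 cm = 428.6 pm.
Atoms touch along the body diagonal, so √3·a = 4r, so r = 0.4330 × a = 186 pm.

186 pm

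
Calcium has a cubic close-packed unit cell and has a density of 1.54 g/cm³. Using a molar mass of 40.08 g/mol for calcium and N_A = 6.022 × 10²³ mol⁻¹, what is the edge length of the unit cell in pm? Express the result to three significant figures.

With Z = 4 atoms per FCC cell, a³ = Z·M/(N_A·ρ) = 4 × 40.08 / (6.022 × 10²³ × 1.540 g/cm³) = 1.729 × 10^-22 cm³.
a = (1.729 × 10^-22)^(1/3) = 5.571 × 10^-8 cm = 557 pm.

557 pm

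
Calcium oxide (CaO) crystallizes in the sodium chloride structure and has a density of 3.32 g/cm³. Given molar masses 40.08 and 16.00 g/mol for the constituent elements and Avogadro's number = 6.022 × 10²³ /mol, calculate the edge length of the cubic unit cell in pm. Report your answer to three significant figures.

482 pm

M(CaO) = 56.08 g/mol; Z = 4 formula units per cell.
a³ = Z·M/(N_A·ρ) = 4 × 56.08 / (6.022 × 10²³ × 3.32) = 1.122 × 10^-22 cm³, so a = 4.823 × 10^-8 cm = 482 pm.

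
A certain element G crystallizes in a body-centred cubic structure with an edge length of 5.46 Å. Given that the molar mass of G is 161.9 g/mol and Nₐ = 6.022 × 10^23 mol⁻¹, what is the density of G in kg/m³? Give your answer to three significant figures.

3300 kg/m³

A BCC unit cell contains Z = 2 atoms.
Cell volume: a³ = (5.46 Å)³ = (5.460 × 10^-8 cm)³ = 1.628 × 10^-22 cm³.
ρ = Z·M/(N_A·a³) = 2 × 161.9 / (6.022 × 10²³ × 1.628 × 10^-22) = 3.303 g/cm³ = 3300 kg/m³.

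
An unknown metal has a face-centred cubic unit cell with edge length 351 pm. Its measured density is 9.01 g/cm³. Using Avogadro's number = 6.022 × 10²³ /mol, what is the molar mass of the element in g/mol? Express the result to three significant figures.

58.7 g/mol

An FCC cell has Z = 4 atoms; a = 3.510 × 10^-8 cm.
M = ρ·N_A·a³/Z = 9.01 × 6.022 × 10²³ × 4.324 × 10^-23 / 4 = 58.7 g/mol.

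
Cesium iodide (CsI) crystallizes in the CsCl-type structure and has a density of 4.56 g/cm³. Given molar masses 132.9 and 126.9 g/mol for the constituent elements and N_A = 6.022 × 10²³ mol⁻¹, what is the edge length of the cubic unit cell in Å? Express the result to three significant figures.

4.56 Å

M(CsI) = 259.8 g/mol; Z = 1 formula unit per cell.
a³ = Z·M/(N_A·ρ) = 1 × 259.8 / (6.022 × 10²³ × 4.56) = 9.461 × 10^-23 cm³, so a = 4.557 × 10^-8 cm = 4.56 Å.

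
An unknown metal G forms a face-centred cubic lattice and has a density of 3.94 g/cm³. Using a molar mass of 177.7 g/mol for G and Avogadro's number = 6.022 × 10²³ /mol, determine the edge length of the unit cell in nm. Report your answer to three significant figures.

0.669 nm

With Z = 4 atoms per FCC cell, a³ = Z·M/(N_A·ρ) = 4 × 177.7 / (6.022 × 10²³ × 3.940 g/cm³) = 2.996 × 10^-22 cm³.
a = (2.996 × 10^-22)^(1/3) = 6.691 × 10^-8 cm = 0.669 nm.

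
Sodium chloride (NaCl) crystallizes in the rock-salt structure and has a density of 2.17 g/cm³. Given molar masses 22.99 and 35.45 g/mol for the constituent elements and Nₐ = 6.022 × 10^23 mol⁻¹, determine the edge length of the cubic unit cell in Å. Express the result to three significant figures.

M(NaCl) = 58.44 g/mol; Z = 4 formula units per cell.
a³ = Z·M/(N_A·ρ) = 4 × 58.44 / (6.022 × 10²³ × 2.17) = 1.789 × 10^-22 cm³, so a = 5.635 × 10^-8 cm = 5.63 Å.

5.63 Å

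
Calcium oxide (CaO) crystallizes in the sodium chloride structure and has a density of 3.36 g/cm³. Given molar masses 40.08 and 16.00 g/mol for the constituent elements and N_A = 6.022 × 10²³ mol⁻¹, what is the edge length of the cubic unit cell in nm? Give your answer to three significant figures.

M(CaO) = 56.08 g/mol; Z = 4 formula units per cell.
a³ = Z·M/(N_A·ρ) = 4 × 56.08 / (6.022 × 10²³ × 3.36) = 1.109 × 10^-22 cm³, so a = 4.804 × 10^-8 cm = 0.480 nm.

0.480 nm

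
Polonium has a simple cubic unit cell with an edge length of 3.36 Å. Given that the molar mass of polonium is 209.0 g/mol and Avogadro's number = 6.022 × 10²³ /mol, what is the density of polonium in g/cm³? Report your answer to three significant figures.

9.15 g/cm³

A simple cubic unit cell contains Z = 1 atom.
Cell volume: a³ = (3.36 Å)³ = (3.360 × 10^-8 cm)³ = 3.793 × 10^-23 cm³.
ρ = Z·M/(N_A·a³) = 1 × 209.0 / (6.022 × 10²³ × 3.793 × 10^-23) = 9.149 g/cm³.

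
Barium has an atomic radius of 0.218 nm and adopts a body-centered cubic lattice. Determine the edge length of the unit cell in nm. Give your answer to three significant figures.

0.503 nm

In a BCC lattice, atoms touch along the body diagonal, so √3·a = 4r.
a = 4r/√3 = 4 × 0.218 / 1.7321 = 0.503 nm.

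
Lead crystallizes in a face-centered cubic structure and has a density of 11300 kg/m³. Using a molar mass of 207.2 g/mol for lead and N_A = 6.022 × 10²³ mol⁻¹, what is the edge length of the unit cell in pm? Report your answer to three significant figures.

496 pm

With Z = 4 atoms per FCC cell, a³ = Z·M/(N_A·ρ) = 4 × 207.2 / (6.022 × 10²³ × 11.30 g/cm³) = 1.218 × 10^-22 cm³.
a = (1.218 × 10^-22)^(1/3) = 4.957 × 10^-8 cm = 496 pm.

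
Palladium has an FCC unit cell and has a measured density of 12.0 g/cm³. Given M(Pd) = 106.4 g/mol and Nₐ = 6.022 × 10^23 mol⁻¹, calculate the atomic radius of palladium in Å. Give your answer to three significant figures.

1.38 Å

For an FCC cell (Z = 4), a³ = Z·M/(N_A·ρ) = 4 × 106.4 / (6.022 × 10²³ × 12.00) = 5.890 × 10^-23 cm³, so a = 3.891 × 10^-8 cm = 3.891 Å.
Atoms touch along the face diagonal, so √2·a = 4r, so r = 0.3536 × a = 1.38 Å.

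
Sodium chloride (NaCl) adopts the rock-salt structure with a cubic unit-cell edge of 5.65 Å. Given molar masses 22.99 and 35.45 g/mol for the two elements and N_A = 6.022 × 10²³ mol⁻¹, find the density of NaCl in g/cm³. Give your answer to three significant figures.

2.15 g/cm³

The rock-salt structure contains Z = 4 formula units per cell; M(NaCl) = 22.99 + 35.45 = 58.44 g/mol.
a³ = (5.650 × 10^-8 cm)³ = 1.804 × 10^-22 cm³.
ρ = 4 × 58.44 / (6.022 × 10²³ × 1.804 × 10^-22) = 2.152 g/cm³.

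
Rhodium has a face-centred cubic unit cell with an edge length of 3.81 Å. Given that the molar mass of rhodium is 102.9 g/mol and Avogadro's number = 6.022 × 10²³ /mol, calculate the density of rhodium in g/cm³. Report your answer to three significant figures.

An FCC unit cell contains Z = 4 atoms.
Cell volume: a³ = (3.81 Å)³ = (3.810 × 10^-8 cm)³ = 5.531 × 10^-23 cm³.
ρ = Z·M/(N_A·a³) = 4 × 102.9 / (6.022 × 10²³ × 5.531 × 10^-23) = 12.36 g/cm³.

12.4 g/cm³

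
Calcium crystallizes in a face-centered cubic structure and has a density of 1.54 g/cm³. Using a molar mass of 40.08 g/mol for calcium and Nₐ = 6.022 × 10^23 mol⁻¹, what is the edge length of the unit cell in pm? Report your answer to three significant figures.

With Z = 4 atoms per FCC cell, a³ = Z·M/(N_A·ρ) = 4 × 40.08 / (6.022 × 10²³ × 1.540 g/cm³) = 1.729 × 10^-22 cm³.
a = (1.729 × 10^-22)^(1/3) = 5.571 × 10^-8 cm = 557 pm.

557 pm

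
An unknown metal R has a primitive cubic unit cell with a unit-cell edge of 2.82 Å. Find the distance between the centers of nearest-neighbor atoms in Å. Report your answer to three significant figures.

2.82 Å

In a simple cubic structure, atoms touch along the cell edge, so a = 2r; the nearest-neighbor distance equals 2r = 1.000·a.
d = 1.000 × 2.82 = 2.82 Å.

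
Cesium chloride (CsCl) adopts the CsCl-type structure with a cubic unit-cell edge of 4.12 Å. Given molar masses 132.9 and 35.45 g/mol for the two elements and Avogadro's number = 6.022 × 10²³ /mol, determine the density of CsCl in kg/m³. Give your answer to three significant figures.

The CsCl-type structure contains Z = 1 formula unit per cell; M(CsCl) = 132.9 + 35.45 = 168.35 g/mol.
a³ = (4.120 × 10^-8 cm)³ = 6.993 × 10^-23 cm³.
ρ = 1 × 168.35 / (6.022 × 10²³ × 6.993 × 10^-23) = 3.997 g/cm³ = 4000 kg/m³.

4000 kg/m³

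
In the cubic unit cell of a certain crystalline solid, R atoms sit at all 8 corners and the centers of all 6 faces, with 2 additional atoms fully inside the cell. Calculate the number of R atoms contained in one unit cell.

6

Corner atoms are shared by 8 cells (1/8 each), face atoms by 2 (1/2 each), interior atoms are unshared.
Net atoms = 8 × 1/8 + 6 × 1/2 + 2 = 1 + 3 + 2 = 6.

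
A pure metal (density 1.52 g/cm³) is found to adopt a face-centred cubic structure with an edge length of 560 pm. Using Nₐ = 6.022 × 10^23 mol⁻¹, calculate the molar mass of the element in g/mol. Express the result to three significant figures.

An FCC cell has Z = 4 atoms; a = 5.600 × 10^-8 cm.
M = ρ·N_A·a³/Z = 1.52 × 6.022 × 10²³ × 1.756 × 10^-22 / 4 = 40.2 g/mol.

40.2 g/mol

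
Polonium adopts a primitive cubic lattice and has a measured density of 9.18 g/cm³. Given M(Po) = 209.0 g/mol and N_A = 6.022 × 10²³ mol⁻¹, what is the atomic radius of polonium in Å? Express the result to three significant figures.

For a simple cubic cell (Z = 1), a³ = Z·M/(N_A·ρ) = 1 × 209.0 / (6.022 × 10²³ × 9.180) = 3.781 × 10^-23 cm³, so a = 3.356 × 10^-8 cm = 3.356 Å.
Atoms touch along the cell edge, so a = 2r, so r = 0.5000 × a = 1.68 Å.

1.68 Å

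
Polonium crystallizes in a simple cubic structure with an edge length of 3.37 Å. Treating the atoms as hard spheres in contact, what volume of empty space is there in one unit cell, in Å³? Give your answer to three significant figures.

In a simple cubic lattice atoms touch along the cell edge, so a = 2r, so r = 0.5000a = 1.685 Å.
V_cell = a³ = 38.27 Å³; V_atoms = 1 × (4/3)πr³ = 20.04 Å³.
Empty space = 38.27 − 20.04 = 18.2 Å³.

18.2 Å³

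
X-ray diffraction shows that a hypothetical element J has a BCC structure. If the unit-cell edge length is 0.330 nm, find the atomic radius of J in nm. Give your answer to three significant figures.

In a BCC lattice, atoms touch along the body diagonal, so √3·a = 4r.
r = √3·a/4 = 1.7321 × 0.330 / 4 = 0.143 nm.

0.143 nm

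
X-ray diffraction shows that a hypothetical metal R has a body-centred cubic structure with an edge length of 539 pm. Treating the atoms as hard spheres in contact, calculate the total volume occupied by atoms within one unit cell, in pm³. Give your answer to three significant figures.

In a BCC lattice atoms touch along the body diagonal, so √3·a = 4r, so r = 0.4330a = 233.4 pm.
V_atoms = Z × (4/3)πr³ = 2 × (4/3)π × (233.4)³ = 1.07 × 10^8 pm³.

1.07 × 10^8 pm³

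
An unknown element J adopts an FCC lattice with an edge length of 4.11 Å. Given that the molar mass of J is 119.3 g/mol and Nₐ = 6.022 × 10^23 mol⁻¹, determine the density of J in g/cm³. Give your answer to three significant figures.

11.4 g/cm³

An FCC unit cell contains Z = 4 atoms.
Cell volume: a³ = (4.11 Å)³ = (4.110 × 10^-8 cm)³ = 6.943 × 10^-23 cm³.
ρ = Z·M/(N_A·a³) = 4 × 119.3 / (6.022 × 10²³ × 6.943 × 10^-23) = 11.41 g/cm³.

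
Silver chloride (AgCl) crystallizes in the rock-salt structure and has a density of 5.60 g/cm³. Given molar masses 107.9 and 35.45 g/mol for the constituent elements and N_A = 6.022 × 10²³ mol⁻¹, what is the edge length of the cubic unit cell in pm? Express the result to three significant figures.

554 pm

M(AgCl) = 143.35 g/mol; Z = 4 formula units per cell.
a³ = Z·M/(N_A·ρ) = 4 × 143.35 / (6.022 × 10²³ × 5.60) = 1.700 × 10^-22 cm³, so a = 5.540 × 10^-8 cm = 554 pm.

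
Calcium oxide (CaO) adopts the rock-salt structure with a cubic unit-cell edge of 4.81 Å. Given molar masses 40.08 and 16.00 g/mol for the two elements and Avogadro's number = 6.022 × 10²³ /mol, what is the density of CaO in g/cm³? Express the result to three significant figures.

The rock-salt structure contains Z = 4 formula units per cell; M(CaO) = 40.08 + 16.00 = 56.08 g/mol.
a³ = (4.810 × 10^-8 cm)³ = 1.113 × 10^-22 cm³.
ρ = 4 × 56.08 / (6.022 × 10²³ × 1.113 × 10^-22) = 3.347 g/cm³.

3.35 g/cm³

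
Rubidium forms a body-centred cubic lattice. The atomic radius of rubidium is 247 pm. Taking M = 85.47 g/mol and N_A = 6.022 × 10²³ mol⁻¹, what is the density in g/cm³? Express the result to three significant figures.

1.53 g/cm³

In a BCC lattice, atoms touch along the body diagonal, so √3·a = 4r, giving a = 570.4 pm = 5.704 × 10^-8 cm.
With Z = 2, ρ = Z·M/(N_A·a³) = 2 × 85.47 / (6.022 × 10²³ × 1.856 × 10^-22) = 1.529 g/cm³.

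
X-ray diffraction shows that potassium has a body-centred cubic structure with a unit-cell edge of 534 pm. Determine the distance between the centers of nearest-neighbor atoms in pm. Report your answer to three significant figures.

462 pm

In a BCC structure, atoms touch along the body diagonal, so √3·a = 4r; the nearest-neighbor distance equals 2r = 0.8660·a.
d = 0.8660 × 534 = 462 pm.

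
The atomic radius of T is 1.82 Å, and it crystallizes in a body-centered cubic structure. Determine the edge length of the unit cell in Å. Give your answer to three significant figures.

In a BCC lattice, atoms touch along the body diagonal, so √3·a = 4r.
a = 4r/√3 = 4 × 1.82 / 1.7321 = 4.20 Å.

4.20 Å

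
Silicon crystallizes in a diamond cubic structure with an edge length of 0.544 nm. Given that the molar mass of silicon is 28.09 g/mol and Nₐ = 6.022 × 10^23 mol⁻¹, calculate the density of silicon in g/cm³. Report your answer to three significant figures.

2.32 g/cm³

A diamond cubic unit cell contains Z = 8 atoms.
Cell volume: a³ = (0.544 nm)³ = (5.440 × 10^-8 cm)³ = 1.610 × 10^-22 cm³.
ρ = Z·M/(N_A·a³) = 8 × 28.09 / (6.022 × 10²³ × 1.610 × 10^-22) = 2.318 g/cm³.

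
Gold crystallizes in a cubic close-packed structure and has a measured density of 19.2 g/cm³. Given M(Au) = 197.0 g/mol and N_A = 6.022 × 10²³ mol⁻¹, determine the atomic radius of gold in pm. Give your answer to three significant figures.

144 pm

For an FCC cell (Z = 4), a³ = Z·M/(N_A·ρ) = 4 × 197.0 / (6.022 × 10²³ × 19.20) = 6.815 × 10^-23 cm³, so a = 4.085 × 10^-8 cm = 408.5 pm.
Atoms touch along the face diagonal, so √2·a = 4r, so r = 0.3536 × a = 144 pm.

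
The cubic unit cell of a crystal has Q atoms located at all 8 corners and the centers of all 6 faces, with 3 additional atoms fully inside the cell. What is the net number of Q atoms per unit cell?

7

Corner atoms are shared by 8 cells (1/8 each), face atoms by 2 (1/2 each), interior atoms are unshared.
Net atoms = 8 × 1/8 + 6 × 1/2 + 3 = 1 + 3 + 3 = 7.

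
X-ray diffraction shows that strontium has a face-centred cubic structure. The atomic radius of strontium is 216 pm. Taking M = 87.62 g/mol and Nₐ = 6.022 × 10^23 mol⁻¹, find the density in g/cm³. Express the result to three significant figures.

2.55 g/cm³

In an FCC lattice, atoms touch along the face diagonal, so √2·a = 4r, giving a = 610.9 pm = 6.109 × 10^-8 cm.
With Z = 4, ρ = Z·M/(N_A·a³) = 4 × 87.62 / (6.022 × 10²³ × 2.280 × 10^-22) = 2.552 g/cm³.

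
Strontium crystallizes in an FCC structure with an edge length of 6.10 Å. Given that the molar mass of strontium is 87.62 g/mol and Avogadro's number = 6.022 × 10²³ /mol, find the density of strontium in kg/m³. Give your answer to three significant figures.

2560 kg/m³

An FCC unit cell contains Z = 4 atoms.
Cell volume: a³ = (6.10 Å)³ = (6.100 × 10^-8 cm)³ = 2.270 × 10^-22 cm³.
ρ = Z·M/(N_A·a³) = 4 × 87.62 / (6.022 × 10²³ × 2.270 × 10^-22) = 2.564 g/cm³ = 2560 kg/m³.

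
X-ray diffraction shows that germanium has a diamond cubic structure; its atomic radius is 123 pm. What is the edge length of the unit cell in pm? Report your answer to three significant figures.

In a diamond cubic lattice, nearest neighbors lie along the body diagonal with √3·a = 8r.
a = 8r/√3 = 8 × 123 / 1.7321 = 568 pm.

568 pm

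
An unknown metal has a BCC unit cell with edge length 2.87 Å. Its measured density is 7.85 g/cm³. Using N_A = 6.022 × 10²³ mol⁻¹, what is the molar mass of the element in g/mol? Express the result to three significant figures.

55.9 g/mol

A BCC cell has Z = 2 atoms; a = 2.870 × 10^-8 cm.
M = ρ·N_A·a³/Z = 7.85 × 6.022 × 10²³ × 2.364 × 10^-23 / 2 = 55.9 g/mol.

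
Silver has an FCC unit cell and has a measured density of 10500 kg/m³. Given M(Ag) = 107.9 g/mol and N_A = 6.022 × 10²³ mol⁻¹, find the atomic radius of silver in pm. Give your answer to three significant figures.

144 pm

For an FCC cell (Z = 4), a³ = Z·M/(N_A·ρ) = 4 × 107.9 / (6.022 × 10²³ × 10.50) = 6.826 × 10^-23 cm³, so a = 4.087 × 10^-8 cm = 408.7 pm.
Atoms touch along the face diagonal, so √2·a = 4r, so r = 0.3536 × a = 144 pm.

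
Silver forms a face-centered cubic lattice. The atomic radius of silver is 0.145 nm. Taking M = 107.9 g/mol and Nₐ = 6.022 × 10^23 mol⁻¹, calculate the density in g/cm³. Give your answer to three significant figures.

10.4 g/cm³

In an FCC lattice, atoms touch along the face diagonal, so √2·a = 4r, giving a = 0.4101 nm = 4.101 × 10^-8 cm.
With Z = 4, ρ = Z·M/(N_A·a³) = 4 × 107.9 / (6.022 × 10²³ × 6.898 × 10^-23) = 10.39 g/cm³.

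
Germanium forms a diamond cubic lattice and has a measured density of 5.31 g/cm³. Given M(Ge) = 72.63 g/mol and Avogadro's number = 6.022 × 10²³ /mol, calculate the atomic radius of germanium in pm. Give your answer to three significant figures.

123 pm

For a diamond cubic cell (Z = 8), a³ = Z·M/(N_A·ρ) = 8 × 72.63 / (6.022 × 10²³ × 5.310) = 1.817 × 10^-22 cm³, so a = 5.664 × 10^-8 cm = 566.4 pm.
Nearest neighbors lie along the body diagonal with √3·a = 8r, so r = 0.2165 × a = 123 pm.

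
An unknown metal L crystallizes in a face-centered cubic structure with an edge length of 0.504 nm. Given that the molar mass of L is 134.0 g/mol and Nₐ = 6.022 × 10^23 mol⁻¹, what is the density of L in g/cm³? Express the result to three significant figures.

An FCC unit cell contains Z = 4 atoms.
Cell volume: a³ = (0.504 nm)³ = (5.040 × 10^-8 cm)³ = 1.280 × 10^-22 cm³.
ρ = Z·M/(N_A·a³) = 4 × 134.0 / (6.022 × 10²³ × 1.280 × 10^-22) = 6.952 g/cm³.

6.95 g/cm³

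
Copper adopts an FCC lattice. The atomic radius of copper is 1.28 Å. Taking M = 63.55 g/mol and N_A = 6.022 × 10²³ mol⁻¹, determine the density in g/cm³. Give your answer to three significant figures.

8.90 g/cm³

In an FCC lattice, atoms touch along the face diagonal, so √2·a = 4r, giving a = 3.620 Å = 3.620 × 10^-8 cm.
With Z = 4, ρ = Z·M/(N_A·a³) = 4 × 63.55 / (6.022 × 10²³ × 4.745 × 10^-23) = 8.895 g/cm³.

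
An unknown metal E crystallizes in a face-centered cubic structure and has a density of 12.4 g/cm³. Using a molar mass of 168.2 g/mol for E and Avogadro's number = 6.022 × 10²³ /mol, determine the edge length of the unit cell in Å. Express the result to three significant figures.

4.48 Å

With Z = 4 atoms per FCC cell, a³ = Z·M/(N_A·ρ) = 4 × 168.2 / (6.022 × 10²³ × 12.40 g/cm³) = 9.010 × 10^-23 cm³.
a = (9.010 × 10^-23)^(1/3) = 4.483 × 10^-8 cm = 4.48 Å.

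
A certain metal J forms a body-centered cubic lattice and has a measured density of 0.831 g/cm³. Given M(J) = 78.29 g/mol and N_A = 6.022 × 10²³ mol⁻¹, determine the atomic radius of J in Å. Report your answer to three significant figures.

For a BCC cell (Z = 2), a³ = Z·M/(N_A·ρ) = 2 × 78.29 / (6.022 × 10²³ × 0.8310) = 3.129 × 10^-22 cm³, so a = 6.789 × 10^-8 cm = 6.789 Å.
Atoms touch along the body diagonal, so √3·a = 4r, so r = 0.4330 × a = 2.94 Å.

2.94 Å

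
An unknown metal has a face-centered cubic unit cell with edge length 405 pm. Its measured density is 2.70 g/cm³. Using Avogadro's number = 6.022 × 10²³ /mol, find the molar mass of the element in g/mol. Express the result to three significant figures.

An FCC cell has Z = 4 atoms; a = 4.050 × 10^-8 cm.
M = ρ·N_A·a³/Z = 2.70 × 6.022 × 10²³ × 6.643 × 10^-23 / 4 = 27.0 g/mol.

27.0 g/mol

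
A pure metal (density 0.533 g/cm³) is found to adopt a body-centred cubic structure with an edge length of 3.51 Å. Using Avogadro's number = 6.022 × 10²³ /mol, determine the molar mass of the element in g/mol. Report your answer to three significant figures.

A BCC cell has Z = 2 atoms; a = 3.510 × 10^-8 cm.
M = ρ·N_A·a³/Z = 0.533 × 6.022 × 10²³ × 4.324 × 10^-23 / 2 = 6.94 g/mol.

6.94 g/mol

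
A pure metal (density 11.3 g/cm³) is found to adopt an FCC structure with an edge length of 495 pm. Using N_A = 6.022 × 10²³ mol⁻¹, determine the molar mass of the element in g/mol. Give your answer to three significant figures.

206 g/mol

An FCC cell has Z = 4 atoms; a = 4.950 × 10^-8 cm.
M = ρ·N_A·a³/Z = 11.3 × 6.022 × 10²³ × 1.213 × 10^-22 / 4 = 206 g/mol.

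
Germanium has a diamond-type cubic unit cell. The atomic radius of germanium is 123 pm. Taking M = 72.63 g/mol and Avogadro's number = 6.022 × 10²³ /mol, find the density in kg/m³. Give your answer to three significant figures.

In a diamond cubic lattice, nearest neighbors lie along the body diagonal with √3·a = 8r, giving a = 568.1 pm = 5.681 × 10^-8 cm.
With Z = 8, ρ = Z·M/(N_A·a³) = 8 × 72.63 / (6.022 × 10²³ × 1.834 × 10^-22) = 5.262 g/cm³ = 5260 kg/m³.

5260 kg/m³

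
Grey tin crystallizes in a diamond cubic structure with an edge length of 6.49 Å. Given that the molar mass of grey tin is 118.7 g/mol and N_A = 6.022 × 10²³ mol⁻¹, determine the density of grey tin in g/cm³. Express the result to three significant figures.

A diamond cubic unit cell contains Z = 8 atoms.
Cell volume: a³ = (6.49 Å)³ = (6.490 × 10^-8 cm)³ = 2.734 × 10^-22 cm³.
ρ = Z·M/(N_A·a³) = 8 × 118.7 / (6.022 × 10²³ × 2.734 × 10^-22) = 5.769 g/cm³.

5.77 g/cm³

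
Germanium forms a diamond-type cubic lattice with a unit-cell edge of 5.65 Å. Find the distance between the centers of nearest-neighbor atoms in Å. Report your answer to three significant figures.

2.45 Å

In a diamond cubic structure, nearest neighbors lie along the body diagonal with √3·a = 8r; the nearest-neighbor distance equals 2r = 0.4330·a.
d = 0.4330 × 5.65 = 2.45 Å.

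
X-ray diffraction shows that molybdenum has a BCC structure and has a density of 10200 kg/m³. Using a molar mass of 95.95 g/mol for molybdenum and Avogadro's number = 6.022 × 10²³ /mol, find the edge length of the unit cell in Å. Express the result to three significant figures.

With Z = 2 atoms per BCC cell, a³ = Z·M/(N_A·ρ) = 2 × 95.95 / (6.022 × 10²³ × 10.20 g/cm³) = 3.124 × 10^-23 cm³.
a = (3.124 × 10^-23)^(1/3) = 3.150 × 10^-8 cm = 3.15 Å.

3.15 Å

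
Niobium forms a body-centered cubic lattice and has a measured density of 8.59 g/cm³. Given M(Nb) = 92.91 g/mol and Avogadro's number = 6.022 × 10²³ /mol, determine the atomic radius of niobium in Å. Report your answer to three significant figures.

1.43 Å

For a BCC cell (Z = 2), a³ = Z·M/(N_A·ρ) = 2 × 92.91 / (6.022 × 10²³ × 8.590) = 3.592 × 10^-23 cm³, so a = 3.300 × 10^-8 cm = 3.300 Å.
Atoms touch along the body diagonal, so √3·a = 4r, so r = 0.4330 × a = 1.43 Å.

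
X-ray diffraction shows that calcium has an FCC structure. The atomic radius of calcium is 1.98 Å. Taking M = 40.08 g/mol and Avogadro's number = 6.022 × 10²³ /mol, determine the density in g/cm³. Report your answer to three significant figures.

1.52 g/cm³

In an FCC lattice, atoms touch along the face diagonal, so √2·a = 4r, giving a = 5.600 Å = 5.600 × 10^-8 cm.
With Z = 4, ρ = Z·M/(N_A·a³) = 4 × 40.08 / (6.022 × 10²³ × 1.756 × 10^-22) = 1.516 g/cm³.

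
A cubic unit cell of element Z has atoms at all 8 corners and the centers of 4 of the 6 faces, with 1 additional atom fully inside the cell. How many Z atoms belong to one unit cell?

Corner atoms are shared by 8 cells (1/8 each), face atoms by 2 (1/2 each), interior atoms are unshared.
Net atoms = 8 × 1/8 + 4 × 1/2 + 1 = 1 + 2 + 1 = 4.

4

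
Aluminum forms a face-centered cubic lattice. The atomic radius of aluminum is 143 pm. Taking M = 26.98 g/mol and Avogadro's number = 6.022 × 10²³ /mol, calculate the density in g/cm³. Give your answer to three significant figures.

2.71 g/cm³

In an FCC lattice, atoms touch along the face diagonal, so √2·a = 4r, giving a = 404.5 pm = 4.045 × 10^-8 cm.
With Z = 4, ρ = Z·M/(N_A·a³) = 4 × 26.98 / (6.022 × 10²³ × 6.617 × 10^-23) = 2.708 g/cm³.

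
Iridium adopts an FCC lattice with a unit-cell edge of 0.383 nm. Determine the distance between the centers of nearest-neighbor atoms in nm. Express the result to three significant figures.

0.271 nm

In an FCC structure, atoms touch along the face diagonal, so √2·a = 4r; the nearest-neighbor distance equals 2r = 0.7071·a.
d = 0.7071 × 0.383 = 0.271 nm.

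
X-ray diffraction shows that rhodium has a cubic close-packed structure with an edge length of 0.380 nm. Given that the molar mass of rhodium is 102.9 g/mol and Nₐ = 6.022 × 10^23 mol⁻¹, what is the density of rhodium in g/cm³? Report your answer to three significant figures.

An FCC unit cell contains Z = 4 atoms.
Cell volume: a³ = (0.380 nm)³ = (3.800 × 10^-8 cm)³ = 5.487 × 10^-23 cm³.
ρ = Z·M/(N_A·a³) = 4 × 102.9 / (6.022 × 10²³ × 5.487 × 10^-23) = 12.46 g/cm³.

12.5 g/cm³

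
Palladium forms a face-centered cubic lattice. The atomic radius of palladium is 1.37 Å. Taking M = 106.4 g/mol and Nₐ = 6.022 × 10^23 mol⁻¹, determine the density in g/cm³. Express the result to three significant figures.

In an FCC lattice, atoms touch along the face diagonal, so √2·a = 4r, giving a = 3.875 Å = 3.875 × 10^-8 cm.
With Z = 4, ρ = Z·M/(N_A·a³) = 4 × 106.4 / (6.022 × 10²³ × 5.818 × 10^-23) = 12.15 g/cm³.

12.1 g/cm³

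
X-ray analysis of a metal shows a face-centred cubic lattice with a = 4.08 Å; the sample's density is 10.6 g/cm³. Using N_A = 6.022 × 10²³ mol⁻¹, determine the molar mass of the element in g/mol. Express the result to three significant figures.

108 g/mol

An FCC cell has Z = 4 atoms; a = 4.080 × 10^-8 cm.
M = ρ·N_A·a³/Z = 10.6 × 6.022 × 10²³ × 6.792 × 10^-23 / 4 = 108 g/mol.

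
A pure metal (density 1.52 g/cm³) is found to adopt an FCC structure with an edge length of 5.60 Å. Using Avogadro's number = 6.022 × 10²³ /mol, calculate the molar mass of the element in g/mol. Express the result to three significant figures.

An FCC cell has Z = 4 atoms; a = 5.600 × 10^-8 cm.
M = ρ·N_A·a³/Z = 1.52 × 6.022 × 10²³ × 1.756 × 10^-22 / 4 = 40.2 g/mol.

40.2 g/mol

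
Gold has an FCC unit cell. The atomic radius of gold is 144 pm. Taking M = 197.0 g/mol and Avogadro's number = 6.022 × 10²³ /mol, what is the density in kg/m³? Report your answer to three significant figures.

19400 kg/m³

In an FCC lattice, atoms touch along the face diagonal, so √2·a = 4r, giving a = 407.3 pm = 4.073 × 10^-8 cm.
With Z = 4, ρ = Z·M/(N_A·a³) = 4 × 197.0 / (6.022 × 10²³ × 6.757 × 10^-23) = 19.37 g/cm³ = 19400 kg/m³.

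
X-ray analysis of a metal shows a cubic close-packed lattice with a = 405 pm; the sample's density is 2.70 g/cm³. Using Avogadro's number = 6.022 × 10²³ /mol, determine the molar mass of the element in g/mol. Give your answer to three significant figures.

27.0 g/mol

An FCC cell has Z = 4 atoms; a = 4.050 × 10^-8 cm.
M = ρ·N_A·a³/Z = 2.70 × 6.022 × 10²³ × 6.643 × 10^-23 / 4 = 27.0 g/mol.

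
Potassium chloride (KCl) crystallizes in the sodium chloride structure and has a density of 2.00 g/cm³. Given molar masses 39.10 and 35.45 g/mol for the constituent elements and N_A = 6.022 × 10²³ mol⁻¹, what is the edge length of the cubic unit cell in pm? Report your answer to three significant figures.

M(KCl) = 74.55 g/mol; Z = 4 formula units per cell.
a³ = Z·M/(N_A·ρ) = 4 × 74.55 / (6.022 × 10²³ × 2.00) = 2.476 × 10^-22 cm³, so a = 6.279 × 10^-8 cm = 628 pm.

628 pm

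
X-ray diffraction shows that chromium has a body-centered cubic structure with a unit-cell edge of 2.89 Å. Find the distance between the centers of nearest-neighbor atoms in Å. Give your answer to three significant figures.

In a BCC structure, atoms touch along the body diagonal, so √3·a = 4r; the nearest-neighbor distance equals 2r = 0.8660·a.
d = 0.8660 × 2.89 = 2.50 Å.

2.50 Å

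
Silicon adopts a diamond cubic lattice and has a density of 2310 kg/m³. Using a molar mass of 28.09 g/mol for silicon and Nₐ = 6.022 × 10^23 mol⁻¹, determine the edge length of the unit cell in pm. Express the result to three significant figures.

545 pm

With Z = 8 atoms per diamond cubic cell, a³ = Z·M/(N_A·ρ) = 8 × 28.09 / (6.022 × 10²³ × 2.310 g/cm³) = 1.615 × 10^-22 cm³.
a = (1.615 × 10^-22)^(1/3) = 5.446 × 10^-8 cm = 545 pm.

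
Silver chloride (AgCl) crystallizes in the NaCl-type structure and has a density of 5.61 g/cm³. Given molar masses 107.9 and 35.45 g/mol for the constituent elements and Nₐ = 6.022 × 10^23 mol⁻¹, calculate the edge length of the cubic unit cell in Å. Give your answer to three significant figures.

5.54 Å

M(AgCl) = 143.35 g/mol; Z = 4 formula units per cell.
a³ = Z·M/(N_A·ρ) = 4 × 143.35 / (6.022 × 10²³ × 5.61) = 1.697 × 10^-22 cm³, so a = 5.537 × 10^-8 cm = 5.54 Å.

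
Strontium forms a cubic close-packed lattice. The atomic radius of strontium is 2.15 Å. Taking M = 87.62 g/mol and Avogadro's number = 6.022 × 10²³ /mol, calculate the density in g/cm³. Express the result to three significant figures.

2.59 g/cm³

In an FCC lattice, atoms touch along the face diagonal, so √2·a = 4r, giving a = 6.081 Å = 6.081 × 10^-8 cm.
With Z = 4, ρ = Z·M/(N_A·a³) = 4 × 87.62 / (6.022 × 10²³ × 2.249 × 10^-22) = 2.588 g/cm³.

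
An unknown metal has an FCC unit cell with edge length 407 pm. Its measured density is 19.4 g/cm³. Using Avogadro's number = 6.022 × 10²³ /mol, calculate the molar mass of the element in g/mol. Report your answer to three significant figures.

An FCC cell has Z = 4 atoms; a = 4.070 × 10^-8 cm.
M = ρ·N_A·a³/Z = 19.4 × 6.022 × 10²³ × 6.742 × 10^-23 / 4 = 197 g/mol.

197 g/mol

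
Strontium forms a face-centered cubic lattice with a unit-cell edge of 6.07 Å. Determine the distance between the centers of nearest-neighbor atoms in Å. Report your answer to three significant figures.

In an FCC structure, atoms touch along the face diagonal, so √2·a = 4r; the nearest-neighbor distance equals 2r = 0.7071·a.
d = 0.7071 × 6.07 = 4.29 Å.

4.29 Å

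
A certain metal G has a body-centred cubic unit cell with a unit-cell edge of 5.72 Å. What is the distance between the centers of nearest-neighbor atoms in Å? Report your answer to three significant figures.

In a BCC structure, atoms touch along the body diagonal, so √3·a = 4r; the nearest-neighbor distance equals 2r = 0.8660·a.
d = 0.8660 × 5.72 = 4.95 Å.

4.95 Å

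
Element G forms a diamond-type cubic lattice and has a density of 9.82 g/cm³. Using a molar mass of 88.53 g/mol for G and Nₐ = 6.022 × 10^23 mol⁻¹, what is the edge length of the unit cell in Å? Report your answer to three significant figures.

4.93 Å

With Z = 8 atoms per diamond cubic cell, a³ = Z·M/(N_A·ρ) = 8 × 88.53 / (6.022 × 10²³ × 9.820 g/cm³) = 1.198 × 10^-22 cm³.
a = (1.198 × 10^-22)^(1/3) = 4.929 × 10^-8 cm = 4.93 Å.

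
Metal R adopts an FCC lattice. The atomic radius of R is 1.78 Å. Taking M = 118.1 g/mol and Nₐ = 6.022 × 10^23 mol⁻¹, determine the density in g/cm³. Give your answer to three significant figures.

In an FCC lattice, atoms touch along the face diagonal, so √2·a = 4r, giving a = 5.035 Å = 5.035 × 10^-8 cm.
With Z = 4, ρ = Z·M/(N_A·a³) = 4 × 118.1 / (6.022 × 10²³ × 1.276 × 10^-22) = 6.147 g/cm³.

6.15 g/cm³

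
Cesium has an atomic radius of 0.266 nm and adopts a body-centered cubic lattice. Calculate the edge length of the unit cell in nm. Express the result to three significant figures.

In a BCC lattice, atoms touch along the body diagonal, so √3·a = 4r.
a = 4r/√3 = 4 × 0.266 / 1.7321 = 0.614 nm.

0.614 nm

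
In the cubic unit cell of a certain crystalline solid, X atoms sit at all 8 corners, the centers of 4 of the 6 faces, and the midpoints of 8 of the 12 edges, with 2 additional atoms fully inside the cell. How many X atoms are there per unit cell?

7

Corner atoms are shared by 8 cells (1/8 each), face atoms by 2 (1/2 each), edge atoms by 4 (1/4 each), interior atoms are unshared.
Net atoms = 8 × 1/8 + 4 × 1/2 + 8 × 1/4 + 2 = 1 + 2 + 2 + 2 = 7.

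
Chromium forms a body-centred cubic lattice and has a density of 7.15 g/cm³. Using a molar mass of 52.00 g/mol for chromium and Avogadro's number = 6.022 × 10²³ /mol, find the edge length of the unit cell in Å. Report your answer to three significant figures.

With Z = 2 atoms per BCC cell, a³ = Z·M/(N_A·ρ) = 2 × 52.00 / (6.022 × 10²³ × 7.150 g/cm³) = 2.415 × 10^-23 cm³.
a = (2.415 × 10^-23)^(1/3) = 2.891 × 10^-8 cm = 2.89 Å.

2.89 Å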